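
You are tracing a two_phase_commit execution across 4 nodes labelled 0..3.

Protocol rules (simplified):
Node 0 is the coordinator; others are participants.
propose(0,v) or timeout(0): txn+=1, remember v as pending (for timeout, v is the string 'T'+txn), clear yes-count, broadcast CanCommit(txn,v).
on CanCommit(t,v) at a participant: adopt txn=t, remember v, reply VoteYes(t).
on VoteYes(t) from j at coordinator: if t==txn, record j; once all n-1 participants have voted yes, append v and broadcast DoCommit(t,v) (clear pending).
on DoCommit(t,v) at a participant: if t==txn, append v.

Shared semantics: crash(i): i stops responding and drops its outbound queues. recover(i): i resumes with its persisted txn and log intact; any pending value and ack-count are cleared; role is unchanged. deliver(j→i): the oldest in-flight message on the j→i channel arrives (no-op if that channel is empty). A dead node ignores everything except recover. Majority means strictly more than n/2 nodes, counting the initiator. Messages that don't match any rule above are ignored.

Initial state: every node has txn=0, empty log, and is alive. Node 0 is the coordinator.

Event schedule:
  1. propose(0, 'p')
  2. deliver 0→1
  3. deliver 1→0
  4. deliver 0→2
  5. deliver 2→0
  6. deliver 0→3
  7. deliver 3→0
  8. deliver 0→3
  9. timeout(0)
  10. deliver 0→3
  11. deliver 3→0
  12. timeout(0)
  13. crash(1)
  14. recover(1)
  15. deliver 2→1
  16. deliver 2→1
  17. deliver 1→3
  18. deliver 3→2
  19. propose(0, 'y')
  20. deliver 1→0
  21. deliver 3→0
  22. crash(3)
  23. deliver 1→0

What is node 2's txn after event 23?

1

[1] propose(0,'p') → N0(coor t1 [-])
[2] deliver 0→1 → N1(part t1 [-])
[3] deliver 1→0 → ∅
[4] deliver 0→2 → N2(part t1 [-])
[5] deliver 2→0 → ∅
[6] deliver 0→3 → N3(part t1 [-])
[7] deliver 3→0 → N0(coor t1 [p])
[8] deliver 0→3 → N3(part t1 [p])
[9] timeout(0) → N0(coor t2 [p])
[10] deliver 0→3 → N3(part t2 [p])
[11] deliver 3→0 → ∅
[12] timeout(0) → N0(coor t3 [p])
[13] crash(1) → N1(✗part t1 [-])
[14] recover(1) → N1(part t1 [-])
[15] deliver 2→1 → ∅
[16] deliver 2→1 → ∅
[17] deliver 1→3 → ∅
[18] deliver 3→2 → ∅
[19] propose(0,'y') → N0(coor t4 [p])
[20] deliver 1→0 → ∅
[21] deliver 3→0 → ∅
[22] crash(3) → N3(✗part t2 [p])
[23] deliver 1→0 → ∅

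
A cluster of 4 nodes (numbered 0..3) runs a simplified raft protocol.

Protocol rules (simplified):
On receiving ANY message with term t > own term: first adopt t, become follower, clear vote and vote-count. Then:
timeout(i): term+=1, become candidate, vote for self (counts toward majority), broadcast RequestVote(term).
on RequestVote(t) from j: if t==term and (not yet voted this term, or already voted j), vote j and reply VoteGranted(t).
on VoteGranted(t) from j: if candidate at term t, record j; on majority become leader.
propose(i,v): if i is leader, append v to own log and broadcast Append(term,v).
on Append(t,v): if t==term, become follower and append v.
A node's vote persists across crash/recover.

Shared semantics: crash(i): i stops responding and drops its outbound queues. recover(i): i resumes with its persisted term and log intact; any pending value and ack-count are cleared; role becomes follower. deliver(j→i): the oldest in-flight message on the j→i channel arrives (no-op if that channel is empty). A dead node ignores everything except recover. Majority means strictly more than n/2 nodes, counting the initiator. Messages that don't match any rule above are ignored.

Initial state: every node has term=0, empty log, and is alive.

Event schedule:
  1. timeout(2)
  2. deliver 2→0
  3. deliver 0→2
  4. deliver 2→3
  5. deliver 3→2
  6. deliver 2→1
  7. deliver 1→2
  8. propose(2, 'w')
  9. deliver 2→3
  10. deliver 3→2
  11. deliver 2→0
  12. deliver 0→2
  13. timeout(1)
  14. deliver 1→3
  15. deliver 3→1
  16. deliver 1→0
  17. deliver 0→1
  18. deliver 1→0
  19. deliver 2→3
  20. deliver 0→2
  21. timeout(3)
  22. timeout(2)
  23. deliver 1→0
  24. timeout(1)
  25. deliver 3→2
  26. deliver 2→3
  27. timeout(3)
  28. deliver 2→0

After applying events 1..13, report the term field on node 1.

e1 timeout(2): 2[cand,t=1,-]
e2 deliver 2→0: 0[foll,t=1,-]
e3 deliver 0→2: ·
e4 deliver 2→3: 3[foll,t=1,-]
e5 deliver 3→2: 2[lead,t=1,-]
e6 deliver 2→1: 1[foll,t=1,-]
e7 deliver 1→2: ·
e8 propose(2,'w'): 2[lead,t=1,w]
e9 deliver 2→3: 3[foll,t=1,w]
e10 deliver 3→2: ·
e11 deliver 2→0: 0[foll,t=1,w]
e12 deliver 0→2: ·
e13 timeout(1): 1[cand,t=2,-]

2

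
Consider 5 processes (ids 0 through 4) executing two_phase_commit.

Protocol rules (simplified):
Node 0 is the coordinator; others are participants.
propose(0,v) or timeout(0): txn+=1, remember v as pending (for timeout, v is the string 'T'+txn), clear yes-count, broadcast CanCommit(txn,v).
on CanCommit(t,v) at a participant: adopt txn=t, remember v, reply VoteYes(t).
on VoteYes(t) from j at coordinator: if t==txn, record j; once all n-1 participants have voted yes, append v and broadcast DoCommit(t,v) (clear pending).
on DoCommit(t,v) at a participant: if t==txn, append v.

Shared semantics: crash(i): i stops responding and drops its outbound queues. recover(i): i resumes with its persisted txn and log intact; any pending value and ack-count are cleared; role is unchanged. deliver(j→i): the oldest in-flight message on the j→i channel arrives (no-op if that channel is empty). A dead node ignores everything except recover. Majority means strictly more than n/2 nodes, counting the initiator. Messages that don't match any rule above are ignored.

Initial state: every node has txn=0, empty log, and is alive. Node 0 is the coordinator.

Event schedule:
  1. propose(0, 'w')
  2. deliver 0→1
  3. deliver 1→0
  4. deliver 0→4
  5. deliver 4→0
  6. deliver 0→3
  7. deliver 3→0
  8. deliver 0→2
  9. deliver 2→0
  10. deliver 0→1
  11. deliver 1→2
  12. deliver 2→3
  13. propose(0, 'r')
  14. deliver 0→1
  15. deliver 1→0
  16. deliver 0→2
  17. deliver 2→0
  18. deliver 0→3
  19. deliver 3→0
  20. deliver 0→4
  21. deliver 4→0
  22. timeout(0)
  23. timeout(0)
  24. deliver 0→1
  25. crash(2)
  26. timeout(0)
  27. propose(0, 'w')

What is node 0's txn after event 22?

1. propose(0,'w'):  <0:coor t1 ->
2. deliver 0→1:  <1:part t1 ->
3. deliver 1→0:  nop
4. deliver 0→4:  <4:part t1 ->
5. deliver 4→0:  nop
6. deliver 0→3:  <3:part t1 ->
7. deliver 3→0:  nop
8. deliver 0→2:  <2:part t1 ->
9. deliver 2→0:  <0:coor t1 w>
10. deliver 0→1:  <1:part t1 w>
11. deliver 1→2:  nop
12. deliver 2→3:  nop
13. propose(0,'r'):  <0:coor t2 w>
14. deliver 0→1:  <1:part t2 w>
15. deliver 1→0:  nop
16. deliver 0→2:  <2:part t1 w>
17. deliver 2→0:  nop
18. deliver 0→3:  <3:part t1 w>
19. deliver 3→0:  nop
20. deliver 0→4:  <4:part t1 w>
21. deliver 4→0:  nop
22. timeout(0):  <0:coor t3 w>

3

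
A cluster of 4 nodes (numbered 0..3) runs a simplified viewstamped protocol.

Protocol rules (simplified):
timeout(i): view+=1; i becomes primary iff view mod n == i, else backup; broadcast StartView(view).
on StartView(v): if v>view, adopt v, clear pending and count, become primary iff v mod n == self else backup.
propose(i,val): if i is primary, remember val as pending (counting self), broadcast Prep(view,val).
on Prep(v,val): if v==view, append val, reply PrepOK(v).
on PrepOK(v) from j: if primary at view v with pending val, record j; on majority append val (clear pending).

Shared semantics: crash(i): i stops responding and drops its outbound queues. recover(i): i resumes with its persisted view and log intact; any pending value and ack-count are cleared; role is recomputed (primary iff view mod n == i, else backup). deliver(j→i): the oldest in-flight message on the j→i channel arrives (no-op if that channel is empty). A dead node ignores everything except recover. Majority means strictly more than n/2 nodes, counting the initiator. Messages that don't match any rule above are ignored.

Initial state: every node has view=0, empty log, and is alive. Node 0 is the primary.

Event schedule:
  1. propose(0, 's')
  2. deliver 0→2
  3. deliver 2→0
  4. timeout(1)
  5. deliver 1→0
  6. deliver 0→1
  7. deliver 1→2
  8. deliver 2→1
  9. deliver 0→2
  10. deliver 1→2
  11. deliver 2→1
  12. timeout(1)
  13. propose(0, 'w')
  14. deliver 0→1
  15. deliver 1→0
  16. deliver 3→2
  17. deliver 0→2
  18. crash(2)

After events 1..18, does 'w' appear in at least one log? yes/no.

no

[1] propose(0,'s') → ∅
[2] deliver 0→2 → N2(back v0 [s])
[3] deliver 2→0 → ∅
[4] timeout(1) → N1(prim v1 [-])
[5] deliver 1→0 → N0(back v1 [-])
[6] deliver 0→1 → ∅
[7] deliver 1→2 → N2(back v1 [s])
[8] deliver 2→1 → ∅
[9] deliver 0→2 → ∅
[10] deliver 1→2 → ∅
[11] deliver 2→1 → ∅
[12] timeout(1) → N1(back v2 [-])
[13] propose(0,'w') → ∅
[14] deliver 0→1 → ∅
[15] deliver 1→0 → N0(back v2 [-])
[16] deliver 3→2 → ∅
[17] deliver 0→2 → ∅
[18] crash(2) → N2(✗back v1 [s])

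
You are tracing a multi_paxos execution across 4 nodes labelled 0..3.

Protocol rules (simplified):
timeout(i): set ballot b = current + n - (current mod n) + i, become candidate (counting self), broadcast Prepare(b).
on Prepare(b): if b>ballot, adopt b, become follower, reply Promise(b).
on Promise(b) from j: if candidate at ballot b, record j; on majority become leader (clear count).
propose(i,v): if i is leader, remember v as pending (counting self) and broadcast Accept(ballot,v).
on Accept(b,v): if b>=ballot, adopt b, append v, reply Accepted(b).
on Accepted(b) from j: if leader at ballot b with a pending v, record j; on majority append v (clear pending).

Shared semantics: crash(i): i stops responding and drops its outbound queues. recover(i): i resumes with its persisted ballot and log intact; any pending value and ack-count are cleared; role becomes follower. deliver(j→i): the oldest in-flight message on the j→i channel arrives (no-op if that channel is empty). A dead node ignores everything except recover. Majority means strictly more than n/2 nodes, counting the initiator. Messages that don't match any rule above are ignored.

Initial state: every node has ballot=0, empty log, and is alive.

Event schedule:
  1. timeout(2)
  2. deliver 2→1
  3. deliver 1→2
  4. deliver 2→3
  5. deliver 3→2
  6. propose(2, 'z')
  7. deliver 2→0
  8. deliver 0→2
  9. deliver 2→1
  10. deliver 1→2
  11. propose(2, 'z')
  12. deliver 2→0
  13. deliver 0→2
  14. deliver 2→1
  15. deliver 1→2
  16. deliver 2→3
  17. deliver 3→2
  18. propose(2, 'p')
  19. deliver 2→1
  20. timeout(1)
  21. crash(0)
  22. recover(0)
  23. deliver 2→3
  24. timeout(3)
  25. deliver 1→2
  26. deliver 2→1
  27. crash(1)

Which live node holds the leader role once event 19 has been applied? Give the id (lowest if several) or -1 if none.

after 1 — timeout(2): n2:cand/b6/[-]
after 2 — deliver 2→1: n1:foll/b6/[-]
after 3 — deliver 1→2: ·
after 4 — deliver 2→3: n3:foll/b6/[-]
after 5 — deliver 3→2: n2:lead/b6/[-]
after 6 — propose(2,'z'): ·
after 7 — deliver 2→0: n0:foll/b6/[-]
after 8 — deliver 0→2: ·
after 9 — deliver 2→1: n1:foll/b6/[z]
after 10 — deliver 1→2: ·
after 11 — propose(2,'z'): ·
after 12 — deliver 2→0: n0:foll/b6/[z]
after 13 — deliver 0→2: ·
after 14 — deliver 2→1: n1:foll/b6/[z,z]
after 15 — deliver 1→2: n2:lead/b6/[z]
after 16 — deliver 2→3: n3:foll/b6/[z]
after 17 — deliver 3→2: ·
after 18 — propose(2,'p'): ·
after 19 — deliver 2→1: n1:foll/b6/[z,z,p]

2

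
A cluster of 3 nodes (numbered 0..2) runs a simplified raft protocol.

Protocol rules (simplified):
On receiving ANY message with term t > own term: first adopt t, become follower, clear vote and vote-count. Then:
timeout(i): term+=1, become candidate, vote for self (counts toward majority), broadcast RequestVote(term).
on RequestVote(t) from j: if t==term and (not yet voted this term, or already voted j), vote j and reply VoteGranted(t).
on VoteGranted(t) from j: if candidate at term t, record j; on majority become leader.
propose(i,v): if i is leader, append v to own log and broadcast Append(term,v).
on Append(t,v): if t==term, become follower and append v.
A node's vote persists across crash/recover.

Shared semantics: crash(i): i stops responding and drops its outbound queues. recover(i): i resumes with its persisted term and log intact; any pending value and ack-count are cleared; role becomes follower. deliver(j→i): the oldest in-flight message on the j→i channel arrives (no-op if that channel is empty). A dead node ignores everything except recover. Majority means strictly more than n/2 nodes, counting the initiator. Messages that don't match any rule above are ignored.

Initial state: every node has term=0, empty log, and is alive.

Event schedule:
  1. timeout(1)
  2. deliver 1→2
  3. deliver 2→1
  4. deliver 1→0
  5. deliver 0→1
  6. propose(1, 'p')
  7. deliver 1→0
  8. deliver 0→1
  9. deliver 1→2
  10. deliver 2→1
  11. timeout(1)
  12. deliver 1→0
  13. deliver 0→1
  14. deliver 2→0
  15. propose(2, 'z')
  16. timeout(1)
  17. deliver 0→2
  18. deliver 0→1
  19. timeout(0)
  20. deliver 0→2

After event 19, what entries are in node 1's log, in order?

p

[1] timeout(1) → N1(cand t1 [-])
[2] deliver 1→2 → N2(foll t1 [-])
[3] deliver 2→1 → N1(lead t1 [-])
[4] deliver 1→0 → N0(foll t1 [-])
[5] deliver 0→1 → ∅
[6] propose(1,'p') → N1(lead t1 [p])
[7] deliver 1→0 → N0(foll t1 [p])
[8] deliver 0→1 → ∅
[9] deliver 1→2 → N2(foll t1 [p])
[10] deliver 2→1 → ∅
[11] timeout(1) → N1(cand t2 [p])
[12] deliver 1→0 → N0(foll t2 [p])
[13] deliver 0→1 → N1(lead t2 [p])
[14] deliver 2→0 → ∅
[15] propose(2,'z') → ∅
[16] timeout(1) → N1(cand t3 [p])
[17] deliver 0→2 → ∅
[18] deliver 0→1 → ∅
[19] timeout(0) → N0(cand t3 [p])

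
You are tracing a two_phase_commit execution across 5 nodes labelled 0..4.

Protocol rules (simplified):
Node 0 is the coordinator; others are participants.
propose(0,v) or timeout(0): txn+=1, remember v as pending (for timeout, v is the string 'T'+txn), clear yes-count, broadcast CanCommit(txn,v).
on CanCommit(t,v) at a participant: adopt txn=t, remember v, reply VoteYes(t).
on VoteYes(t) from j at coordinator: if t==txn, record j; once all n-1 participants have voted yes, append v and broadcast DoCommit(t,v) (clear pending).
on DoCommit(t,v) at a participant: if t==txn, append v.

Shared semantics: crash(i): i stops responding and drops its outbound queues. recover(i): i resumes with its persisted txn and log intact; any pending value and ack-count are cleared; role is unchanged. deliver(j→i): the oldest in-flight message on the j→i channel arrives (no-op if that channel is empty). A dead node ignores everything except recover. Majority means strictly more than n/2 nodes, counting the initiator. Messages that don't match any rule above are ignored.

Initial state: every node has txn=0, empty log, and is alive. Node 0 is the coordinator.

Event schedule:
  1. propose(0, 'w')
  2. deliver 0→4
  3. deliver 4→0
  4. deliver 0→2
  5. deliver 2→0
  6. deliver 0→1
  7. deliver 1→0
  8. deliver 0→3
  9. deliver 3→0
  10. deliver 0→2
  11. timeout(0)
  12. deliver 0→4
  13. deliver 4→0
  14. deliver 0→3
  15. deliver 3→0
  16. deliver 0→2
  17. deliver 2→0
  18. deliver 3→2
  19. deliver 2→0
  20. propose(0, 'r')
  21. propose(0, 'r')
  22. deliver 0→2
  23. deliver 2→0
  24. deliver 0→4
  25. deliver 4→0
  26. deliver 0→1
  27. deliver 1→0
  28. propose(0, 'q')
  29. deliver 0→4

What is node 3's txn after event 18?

after 1 — propose(0,'w'): n0:coor/t1/[-]
after 2 — deliver 0→4: n4:part/t1/[-]
after 3 — deliver 4→0: ·
after 4 — deliver 0→2: n2:part/t1/[-]
after 5 — deliver 2→0: ·
after 6 — deliver 0→1: n1:part/t1/[-]
after 7 — deliver 1→0: ·
after 8 — deliver 0→3: n3:part/t1/[-]
after 9 — deliver 3→0: n0:coor/t1/[w]
after 10 — deliver 0→2: n2:part/t1/[w]
after 11 — timeout(0): n0:coor/t2/[w]
after 12 — deliver 0→4: n4:part/t1/[w]
after 13 — deliver 4→0: ·
after 14 — deliver 0→3: n3:part/t1/[w]
after 15 — deliver 3→0: ·
after 16 — deliver 0→2: n2:part/t2/[w]
after 17 — deliver 2→0: ·
after 18 — deliver 3→2: ·

1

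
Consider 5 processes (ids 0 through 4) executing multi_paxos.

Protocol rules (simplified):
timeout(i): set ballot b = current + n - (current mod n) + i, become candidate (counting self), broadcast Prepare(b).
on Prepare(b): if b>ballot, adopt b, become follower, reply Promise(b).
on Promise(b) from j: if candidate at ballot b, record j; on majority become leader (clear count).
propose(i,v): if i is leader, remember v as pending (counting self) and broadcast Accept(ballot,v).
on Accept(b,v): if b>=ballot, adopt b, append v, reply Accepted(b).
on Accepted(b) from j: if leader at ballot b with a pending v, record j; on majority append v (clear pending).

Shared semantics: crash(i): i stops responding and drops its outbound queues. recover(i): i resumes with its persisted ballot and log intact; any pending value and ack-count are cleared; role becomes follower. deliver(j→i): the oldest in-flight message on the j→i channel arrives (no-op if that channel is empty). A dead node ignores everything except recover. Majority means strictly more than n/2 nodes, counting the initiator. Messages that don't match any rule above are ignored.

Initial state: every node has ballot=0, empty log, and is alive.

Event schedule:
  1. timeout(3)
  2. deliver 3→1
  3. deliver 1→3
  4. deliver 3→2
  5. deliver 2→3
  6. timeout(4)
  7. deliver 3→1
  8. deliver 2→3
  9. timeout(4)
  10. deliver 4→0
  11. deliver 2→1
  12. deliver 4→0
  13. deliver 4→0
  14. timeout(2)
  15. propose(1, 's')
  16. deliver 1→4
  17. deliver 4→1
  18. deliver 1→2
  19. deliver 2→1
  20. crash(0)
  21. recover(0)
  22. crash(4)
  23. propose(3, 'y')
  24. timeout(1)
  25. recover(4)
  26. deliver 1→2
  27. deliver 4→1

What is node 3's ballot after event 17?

8

step 1 timeout(3): 3={cand,b=8,log=-}
step 2 deliver 3→1: 1={foll,b=8,log=-}
step 3 deliver 1→3: —
step 4 deliver 3→2: 2={foll,b=8,log=-}
step 5 deliver 2→3: 3={lead,b=8,log=-}
step 6 timeout(4): 4={cand,b=9,log=-}
step 7 deliver 3→1: —
step 8 deliver 2→3: —
step 9 timeout(4): 4={cand,b=14,log=-}
step 10 deliver 4→0: 0={foll,b=9,log=-}
step 11 deliver 2→1: —
step 12 deliver 4→0: 0={foll,b=14,log=-}
step 13 deliver 4→0: —
step 14 timeout(2): 2={cand,b=12,log=-}
step 15 propose(1,'s'): —
step 16 deliver 1→4: —
step 17 deliver 4→1: 1={foll,b=9,log=-}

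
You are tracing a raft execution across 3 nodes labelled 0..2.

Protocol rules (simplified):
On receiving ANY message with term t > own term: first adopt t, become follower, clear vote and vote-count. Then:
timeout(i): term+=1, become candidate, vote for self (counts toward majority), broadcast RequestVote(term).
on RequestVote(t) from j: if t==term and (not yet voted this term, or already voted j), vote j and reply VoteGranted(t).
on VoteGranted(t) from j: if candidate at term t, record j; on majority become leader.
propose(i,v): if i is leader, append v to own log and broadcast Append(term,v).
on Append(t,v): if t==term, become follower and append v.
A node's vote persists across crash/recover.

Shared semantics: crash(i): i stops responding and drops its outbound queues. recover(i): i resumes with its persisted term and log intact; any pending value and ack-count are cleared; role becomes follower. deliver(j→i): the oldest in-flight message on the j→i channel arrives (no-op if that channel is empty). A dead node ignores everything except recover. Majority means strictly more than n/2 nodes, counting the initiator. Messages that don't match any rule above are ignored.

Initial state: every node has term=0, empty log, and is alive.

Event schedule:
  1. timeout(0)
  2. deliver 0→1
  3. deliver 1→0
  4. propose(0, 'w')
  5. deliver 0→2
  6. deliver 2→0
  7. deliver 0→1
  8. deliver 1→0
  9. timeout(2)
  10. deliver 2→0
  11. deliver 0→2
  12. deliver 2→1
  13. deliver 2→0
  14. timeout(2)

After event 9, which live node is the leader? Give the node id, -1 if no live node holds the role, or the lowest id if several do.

1. timeout(0):  <0:cand t1 ->
2. deliver 0→1:  <1:foll t1 ->
3. deliver 1→0:  <0:lead t1 ->
4. propose(0,'w'):  <0:lead t1 w>
5. deliver 0→2:  <2:foll t1 ->
6. deliver 2→0:  nop
7. deliver 0→1:  <1:foll t1 w>
8. deliver 1→0:  nop
9. timeout(2):  <2:cand t2 ->

0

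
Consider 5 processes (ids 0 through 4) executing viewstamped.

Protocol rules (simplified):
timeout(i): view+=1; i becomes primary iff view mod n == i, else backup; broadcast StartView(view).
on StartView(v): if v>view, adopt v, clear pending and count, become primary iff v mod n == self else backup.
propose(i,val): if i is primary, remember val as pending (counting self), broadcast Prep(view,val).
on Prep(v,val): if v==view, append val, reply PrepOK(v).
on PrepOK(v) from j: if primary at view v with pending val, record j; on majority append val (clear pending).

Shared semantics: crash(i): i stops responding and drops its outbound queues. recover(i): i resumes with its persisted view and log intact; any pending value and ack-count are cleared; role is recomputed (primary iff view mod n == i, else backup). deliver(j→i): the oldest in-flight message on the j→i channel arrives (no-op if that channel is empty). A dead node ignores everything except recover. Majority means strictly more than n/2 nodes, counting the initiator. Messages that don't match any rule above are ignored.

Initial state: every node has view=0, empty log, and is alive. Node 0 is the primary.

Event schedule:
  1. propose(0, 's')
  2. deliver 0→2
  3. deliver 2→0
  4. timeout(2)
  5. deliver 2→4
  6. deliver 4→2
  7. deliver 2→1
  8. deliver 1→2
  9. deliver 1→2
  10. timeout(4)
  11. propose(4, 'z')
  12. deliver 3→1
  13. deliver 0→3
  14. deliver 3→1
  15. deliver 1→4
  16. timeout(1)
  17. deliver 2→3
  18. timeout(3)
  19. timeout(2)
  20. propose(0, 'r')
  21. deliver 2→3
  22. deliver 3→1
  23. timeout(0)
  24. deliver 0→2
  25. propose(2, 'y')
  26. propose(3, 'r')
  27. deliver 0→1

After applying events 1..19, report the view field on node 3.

step 1 propose(0,'s'): —
step 2 deliver 0→2: 2={back,v=0,log=s}
step 3 deliver 2→0: —
step 4 timeout(2): 2={back,v=1,log=s}
step 5 deliver 2→4: 4={back,v=1,log=-}
step 6 deliver 4→2: —
step 7 deliver 2→1: 1={prim,v=1,log=-}
step 8 deliver 1→2: —
step 9 deliver 1→2: —
step 10 timeout(4): 4={back,v=2,log=-}
step 11 propose(4,'z'): —
step 12 deliver 3→1: —
step 13 deliver 0→3: 3={back,v=0,log=s}
step 14 deliver 3→1: —
step 15 deliver 1→4: —
step 16 timeout(1): 1={back,v=2,log=-}
step 17 deliver 2→3: 3={back,v=1,log=s}
step 18 timeout(3): 3={back,v=2,log=s}
step 19 timeout(2): 2={prim,v=2,log=s}

2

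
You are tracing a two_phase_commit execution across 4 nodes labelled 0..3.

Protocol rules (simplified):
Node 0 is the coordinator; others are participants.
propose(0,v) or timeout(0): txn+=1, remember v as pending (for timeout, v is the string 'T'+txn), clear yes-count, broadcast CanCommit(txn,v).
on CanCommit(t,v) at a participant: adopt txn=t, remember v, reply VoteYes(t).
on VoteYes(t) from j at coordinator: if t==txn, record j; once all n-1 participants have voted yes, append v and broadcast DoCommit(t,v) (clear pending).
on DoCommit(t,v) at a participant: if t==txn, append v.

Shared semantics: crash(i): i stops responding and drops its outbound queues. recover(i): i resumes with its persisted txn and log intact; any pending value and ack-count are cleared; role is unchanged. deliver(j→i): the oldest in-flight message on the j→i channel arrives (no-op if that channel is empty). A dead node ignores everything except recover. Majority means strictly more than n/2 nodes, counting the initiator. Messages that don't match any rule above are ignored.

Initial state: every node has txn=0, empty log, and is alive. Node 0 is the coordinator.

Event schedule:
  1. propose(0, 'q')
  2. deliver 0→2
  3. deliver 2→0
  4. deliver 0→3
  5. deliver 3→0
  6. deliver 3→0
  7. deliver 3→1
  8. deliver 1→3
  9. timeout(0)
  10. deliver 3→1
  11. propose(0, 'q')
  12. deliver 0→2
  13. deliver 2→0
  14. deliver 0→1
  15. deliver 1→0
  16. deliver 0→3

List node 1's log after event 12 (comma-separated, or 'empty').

empty

e1 propose(0,'q'): 0[coor,t=1,-]
e2 deliver 0→2: 2[part,t=1,-]
e3 deliver 2→0: ·
e4 deliver 0→3: 3[part,t=1,-]
e5 deliver 3→0: ·
e6 deliver 3→0: ·
e7 deliver 3→1: ·
e8 deliver 1→3: ·
e9 timeout(0): 0[coor,t=2,-]
e10 deliver 3→1: ·
e11 propose(0,'q'): 0[coor,t=3,-]
e12 deliver 0→2: 2[part,t=2,-]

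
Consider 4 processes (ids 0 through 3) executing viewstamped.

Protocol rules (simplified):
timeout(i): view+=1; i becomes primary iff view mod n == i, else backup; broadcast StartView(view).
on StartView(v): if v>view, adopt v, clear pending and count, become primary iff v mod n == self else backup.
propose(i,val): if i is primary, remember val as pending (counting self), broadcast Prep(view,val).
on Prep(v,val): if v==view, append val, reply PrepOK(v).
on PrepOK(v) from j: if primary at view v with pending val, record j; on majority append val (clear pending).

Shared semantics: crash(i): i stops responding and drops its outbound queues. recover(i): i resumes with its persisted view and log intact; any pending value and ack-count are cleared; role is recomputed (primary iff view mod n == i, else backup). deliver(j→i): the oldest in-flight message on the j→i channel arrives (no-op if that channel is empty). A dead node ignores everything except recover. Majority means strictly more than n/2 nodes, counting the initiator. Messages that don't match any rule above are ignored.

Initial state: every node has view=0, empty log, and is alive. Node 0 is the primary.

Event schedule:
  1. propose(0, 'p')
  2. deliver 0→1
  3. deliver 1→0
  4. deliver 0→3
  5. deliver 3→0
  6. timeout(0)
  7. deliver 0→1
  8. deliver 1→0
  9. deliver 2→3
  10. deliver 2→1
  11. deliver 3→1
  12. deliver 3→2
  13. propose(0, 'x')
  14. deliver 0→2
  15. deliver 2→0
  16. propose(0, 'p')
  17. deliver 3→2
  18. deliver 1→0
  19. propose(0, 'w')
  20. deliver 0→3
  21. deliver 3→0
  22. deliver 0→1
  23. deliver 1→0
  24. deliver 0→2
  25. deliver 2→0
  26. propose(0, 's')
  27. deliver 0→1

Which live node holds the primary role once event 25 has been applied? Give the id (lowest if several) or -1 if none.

e1 propose(0,'p'): ·
e2 deliver 0→1: 1[back,v=0,p]
e3 deliver 1→0: ·
e4 deliver 0→3: 3[back,v=0,p]
e5 deliver 3→0: 0[prim,v=0,p]
e6 timeout(0): 0[back,v=1,p]
e7 deliver 0→1: 1[prim,v=1,p]
e8 deliver 1→0: ·
e9 deliver 2→3: ·
e10 deliver 2→1: ·
e11 deliver 3→1: ·
e12 deliver 3→2: ·
e13 propose(0,'x'): ·
e14 deliver 0→2: 2[back,v=0,p]
e15 deliver 2→0: ·
e16 propose(0,'p'): ·
e17 deliver 3→2: ·
e18 deliver 1→0: ·
e19 propose(0,'w'): ·
e20 deliver 0→3: 3[back,v=1,p]
e21 deliver 3→0: ·
e22 deliver 0→1: ·
e23 deliver 1→0: ·
e24 deliver 0→2: 2[back,v=1,p]
e25 deliver 2→0: ·

1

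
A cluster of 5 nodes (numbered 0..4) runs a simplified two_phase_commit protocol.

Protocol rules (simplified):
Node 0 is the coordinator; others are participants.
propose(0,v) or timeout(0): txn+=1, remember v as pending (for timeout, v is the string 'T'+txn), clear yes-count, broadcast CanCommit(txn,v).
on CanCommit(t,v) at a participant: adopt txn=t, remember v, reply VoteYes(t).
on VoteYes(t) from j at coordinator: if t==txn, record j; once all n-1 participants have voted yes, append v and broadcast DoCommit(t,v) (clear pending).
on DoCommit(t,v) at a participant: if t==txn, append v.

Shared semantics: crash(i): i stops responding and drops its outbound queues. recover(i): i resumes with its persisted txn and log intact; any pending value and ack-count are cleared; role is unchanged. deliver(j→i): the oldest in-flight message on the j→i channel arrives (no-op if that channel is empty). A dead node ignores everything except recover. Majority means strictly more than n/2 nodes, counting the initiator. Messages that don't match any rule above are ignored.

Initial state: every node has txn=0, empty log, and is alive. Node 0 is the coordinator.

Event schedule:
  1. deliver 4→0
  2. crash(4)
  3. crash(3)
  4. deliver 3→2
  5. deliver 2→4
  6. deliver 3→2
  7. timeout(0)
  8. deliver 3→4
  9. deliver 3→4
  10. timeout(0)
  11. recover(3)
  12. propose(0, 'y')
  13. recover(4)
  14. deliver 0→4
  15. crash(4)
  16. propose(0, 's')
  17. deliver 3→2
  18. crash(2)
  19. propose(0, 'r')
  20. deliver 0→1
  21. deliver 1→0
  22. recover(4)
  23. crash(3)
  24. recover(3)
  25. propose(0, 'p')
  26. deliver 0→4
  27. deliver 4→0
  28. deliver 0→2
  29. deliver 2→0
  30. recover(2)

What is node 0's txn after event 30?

6

step 1 deliver 4→0: —
step 2 crash(4): 4={✗part,t=0,log=-}
step 3 crash(3): 3={✗part,t=0,log=-}
step 4 deliver 3→2: —
step 5 deliver 2→4: —
step 6 deliver 3→2: —
step 7 timeout(0): 0={coor,t=1,log=-}
step 8 deliver 3→4: —
step 9 deliver 3→4: —
step 10 timeout(0): 0={coor,t=2,log=-}
step 11 recover(3): 3={part,t=0,log=-}
step 12 propose(0,'y'): 0={coor,t=3,log=-}
step 13 recover(4): 4={part,t=0,log=-}
step 14 deliver 0→4: 4={part,t=1,log=-}
step 15 crash(4): 4={✗part,t=1,log=-}
step 16 propose(0,'s'): 0={coor,t=4,log=-}
step 17 deliver 3→2: —
step 18 crash(2): 2={✗part,t=0,log=-}
step 19 propose(0,'r'): 0={coor,t=5,log=-}
step 20 deliver 0→1: 1={part,t=1,log=-}
step 21 deliver 1→0: —
step 22 recover(4): 4={part,t=1,log=-}
step 23 crash(3): 3={✗part,t=0,log=-}
step 24 recover(3): 3={part,t=0,log=-}
step 25 propose(0,'p'): 0={coor,t=6,log=-}
step 26 deliver 0→4: 4={part,t=2,log=-}
step 27 deliver 4→0: —
step 28 deliver 0→2: —
step 29 deliver 2→0: —
step 30 recover(2): 2={part,t=0,log=-}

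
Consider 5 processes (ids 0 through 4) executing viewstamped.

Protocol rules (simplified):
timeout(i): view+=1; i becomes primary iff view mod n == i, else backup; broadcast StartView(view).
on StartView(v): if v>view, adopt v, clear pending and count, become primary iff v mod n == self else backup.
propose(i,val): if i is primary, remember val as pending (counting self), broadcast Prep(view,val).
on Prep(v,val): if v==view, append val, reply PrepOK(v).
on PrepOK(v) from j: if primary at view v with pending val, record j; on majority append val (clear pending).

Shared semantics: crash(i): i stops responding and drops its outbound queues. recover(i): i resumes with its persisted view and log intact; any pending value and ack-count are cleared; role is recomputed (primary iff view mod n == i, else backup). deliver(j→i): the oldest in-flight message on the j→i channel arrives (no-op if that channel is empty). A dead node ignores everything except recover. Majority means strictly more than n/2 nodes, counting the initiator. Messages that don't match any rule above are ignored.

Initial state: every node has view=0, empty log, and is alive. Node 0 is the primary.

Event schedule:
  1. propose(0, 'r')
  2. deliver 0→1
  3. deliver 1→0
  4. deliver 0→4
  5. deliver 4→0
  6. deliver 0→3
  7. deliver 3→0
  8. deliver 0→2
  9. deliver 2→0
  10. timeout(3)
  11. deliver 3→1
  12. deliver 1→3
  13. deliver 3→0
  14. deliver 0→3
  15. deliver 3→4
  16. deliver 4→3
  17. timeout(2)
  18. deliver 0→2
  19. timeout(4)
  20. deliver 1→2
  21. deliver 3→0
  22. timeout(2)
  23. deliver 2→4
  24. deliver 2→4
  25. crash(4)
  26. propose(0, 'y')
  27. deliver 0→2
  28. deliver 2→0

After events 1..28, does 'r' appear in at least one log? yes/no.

e1 propose(0,'r'): ·
e2 deliver 0→1: 1[back,v=0,r]
e3 deliver 1→0: ·
e4 deliver 0→4: 4[back,v=0,r]
e5 deliver 4→0: 0[prim,v=0,r]
e6 deliver 0→3: 3[back,v=0,r]
e7 deliver 3→0: ·
e8 deliver 0→2: 2[back,v=0,r]
e9 deliver 2→0: ·
e10 timeout(3): 3[back,v=1,r]
e11 deliver 3→1: 1[prim,v=1,r]
e12 deliver 1→3: ·
e13 deliver 3→0: 0[back,v=1,r]
e14 deliver 0→3: ·
e15 deliver 3→4: 4[back,v=1,r]
e16 deliver 4→3: ·
e17 timeout(2): 2[back,v=1,r]
e18 deliver 0→2: ·
e19 timeout(4): 4[back,v=2,r]
e20 deliver 1→2: ·
e21 deliver 3→0: ·
e22 timeout(2): 2[prim,v=2,r]
e23 deliver 2→4: ·
e24 deliver 2→4: ·
e25 crash(4): 4[✗back,v=2,r]
e26 propose(0,'y'): ·
e27 deliver 0→2: ·
e28 deliver 2→0: ·

yes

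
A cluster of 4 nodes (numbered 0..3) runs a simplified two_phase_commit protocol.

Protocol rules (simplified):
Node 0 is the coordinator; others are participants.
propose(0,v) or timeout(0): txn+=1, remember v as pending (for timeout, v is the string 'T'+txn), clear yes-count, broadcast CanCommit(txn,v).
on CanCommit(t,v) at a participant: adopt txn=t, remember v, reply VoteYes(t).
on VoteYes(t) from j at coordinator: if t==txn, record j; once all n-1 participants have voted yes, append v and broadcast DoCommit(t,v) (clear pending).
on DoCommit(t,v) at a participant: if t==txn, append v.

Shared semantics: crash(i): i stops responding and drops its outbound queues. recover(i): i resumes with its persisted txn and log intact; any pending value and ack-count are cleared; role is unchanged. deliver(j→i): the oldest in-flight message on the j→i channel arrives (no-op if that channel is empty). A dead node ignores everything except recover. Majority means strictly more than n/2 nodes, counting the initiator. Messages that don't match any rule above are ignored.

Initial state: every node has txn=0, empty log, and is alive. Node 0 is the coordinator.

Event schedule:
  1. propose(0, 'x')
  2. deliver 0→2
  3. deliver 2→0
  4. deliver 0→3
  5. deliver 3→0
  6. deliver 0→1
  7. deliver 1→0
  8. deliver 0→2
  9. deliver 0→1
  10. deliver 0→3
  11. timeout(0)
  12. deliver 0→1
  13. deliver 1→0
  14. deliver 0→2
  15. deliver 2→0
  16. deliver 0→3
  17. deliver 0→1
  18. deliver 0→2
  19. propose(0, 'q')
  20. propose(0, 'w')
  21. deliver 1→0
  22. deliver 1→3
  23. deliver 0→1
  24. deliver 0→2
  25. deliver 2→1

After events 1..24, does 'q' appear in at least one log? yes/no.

no

[1] propose(0,'x') → N0(coor t1 [-])
[2] deliver 0→2 → N2(part t1 [-])
[3] deliver 2→0 → ∅
[4] deliver 0→3 → N3(part t1 [-])
[5] deliver 3→0 → ∅
[6] deliver 0→1 → N1(part t1 [-])
[7] deliver 1→0 → N0(coor t1 [x])
[8] deliver 0→2 → N2(part t1 [x])
[9] deliver 0→1 → N1(part t1 [x])
[10] deliver 0→3 → N3(part t1 [x])
[11] timeout(0) → N0(coor t2 [x])
[12] deliver 0→1 → N1(part t2 [x])
[13] deliver 1→0 → ∅
[14] deliver 0→2 → N2(part t2 [x])
[15] deliver 2→0 → ∅
[16] deliver 0→3 → N3(part t2 [x])
[17] deliver 0→1 → ∅
[18] deliver 0→2 → ∅
[19] propose(0,'q') → N0(coor t3 [x])
[20] propose(0,'w') → N0(coor t4 [x])
[21] deliver 1→0 → ∅
[22] deliver 1→3 → ∅
[23] deliver 0→1 → N1(part t3 [x])
[24] deliver 0→2 → N2(part t3 [x])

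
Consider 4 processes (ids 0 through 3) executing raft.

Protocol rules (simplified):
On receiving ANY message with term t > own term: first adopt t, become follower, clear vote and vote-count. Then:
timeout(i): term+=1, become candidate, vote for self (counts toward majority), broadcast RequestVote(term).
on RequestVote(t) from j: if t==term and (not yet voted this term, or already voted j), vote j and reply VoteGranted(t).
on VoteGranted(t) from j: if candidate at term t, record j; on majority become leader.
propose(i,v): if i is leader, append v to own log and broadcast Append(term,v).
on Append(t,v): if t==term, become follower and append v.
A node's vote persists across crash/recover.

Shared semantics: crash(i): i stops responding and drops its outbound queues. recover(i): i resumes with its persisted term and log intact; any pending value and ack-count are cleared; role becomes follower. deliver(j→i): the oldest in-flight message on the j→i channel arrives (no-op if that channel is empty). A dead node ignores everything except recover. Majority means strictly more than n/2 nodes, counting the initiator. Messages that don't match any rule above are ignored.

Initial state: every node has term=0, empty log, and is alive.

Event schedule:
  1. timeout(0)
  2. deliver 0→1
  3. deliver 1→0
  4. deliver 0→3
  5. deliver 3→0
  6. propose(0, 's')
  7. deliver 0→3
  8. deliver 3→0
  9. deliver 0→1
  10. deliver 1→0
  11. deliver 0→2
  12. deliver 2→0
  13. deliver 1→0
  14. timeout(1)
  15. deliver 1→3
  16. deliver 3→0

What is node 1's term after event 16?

after 1 — timeout(0): n0:cand/t1/[-]
after 2 — deliver 0→1: n1:foll/t1/[-]
after 3 — deliver 1→0: ·
after 4 — deliver 0→3: n3:foll/t1/[-]
after 5 — deliver 3→0: n0:lead/t1/[-]
after 6 — propose(0,'s'): n0:lead/t1/[s]
after 7 — deliver 0→3: n3:foll/t1/[s]
after 8 — deliver 3→0: ·
after 9 — deliver 0→1: n1:foll/t1/[s]
after 10 — deliver 1→0: ·
after 11 — deliver 0→2: n2:foll/t1/[-]
after 12 — deliver 2→0: ·
after 13 — deliver 1→0: ·
after 14 — timeout(1): n1:cand/t2/[s]
after 15 — deliver 1→3: n3:foll/t2/[s]
after 16 — deliver 3→0: ·

2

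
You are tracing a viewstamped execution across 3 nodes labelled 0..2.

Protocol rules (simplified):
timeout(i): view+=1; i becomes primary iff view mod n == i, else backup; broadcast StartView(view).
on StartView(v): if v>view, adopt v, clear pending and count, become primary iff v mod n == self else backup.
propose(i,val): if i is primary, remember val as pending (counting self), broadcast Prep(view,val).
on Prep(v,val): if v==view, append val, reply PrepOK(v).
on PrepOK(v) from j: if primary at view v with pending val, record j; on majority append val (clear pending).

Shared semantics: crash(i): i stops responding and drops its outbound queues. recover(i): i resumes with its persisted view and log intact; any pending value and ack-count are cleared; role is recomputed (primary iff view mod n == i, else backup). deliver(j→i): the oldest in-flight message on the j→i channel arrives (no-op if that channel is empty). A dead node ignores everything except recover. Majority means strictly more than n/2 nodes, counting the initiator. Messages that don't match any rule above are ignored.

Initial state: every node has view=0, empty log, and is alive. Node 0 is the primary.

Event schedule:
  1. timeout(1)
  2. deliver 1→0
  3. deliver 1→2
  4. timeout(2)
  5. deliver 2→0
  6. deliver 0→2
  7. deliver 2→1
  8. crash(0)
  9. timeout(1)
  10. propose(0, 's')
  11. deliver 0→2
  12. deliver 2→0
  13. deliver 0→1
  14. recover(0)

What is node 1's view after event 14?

3

step 1 timeout(1): 1={prim,v=1,log=-}
step 2 deliver 1→0: 0={back,v=1,log=-}
step 3 deliver 1→2: 2={back,v=1,log=-}
step 4 timeout(2): 2={prim,v=2,log=-}
step 5 deliver 2→0: 0={back,v=2,log=-}
step 6 deliver 0→2: —
step 7 deliver 2→1: 1={back,v=2,log=-}
step 8 crash(0): 0={✗back,v=2,log=-}
step 9 timeout(1): 1={back,v=3,log=-}
step 10 propose(0,'s'): —
step 11 deliver 0→2: —
step 12 deliver 2→0: —
step 13 deliver 0→1: —
step 14 recover(0): 0={back,v=2,log=-}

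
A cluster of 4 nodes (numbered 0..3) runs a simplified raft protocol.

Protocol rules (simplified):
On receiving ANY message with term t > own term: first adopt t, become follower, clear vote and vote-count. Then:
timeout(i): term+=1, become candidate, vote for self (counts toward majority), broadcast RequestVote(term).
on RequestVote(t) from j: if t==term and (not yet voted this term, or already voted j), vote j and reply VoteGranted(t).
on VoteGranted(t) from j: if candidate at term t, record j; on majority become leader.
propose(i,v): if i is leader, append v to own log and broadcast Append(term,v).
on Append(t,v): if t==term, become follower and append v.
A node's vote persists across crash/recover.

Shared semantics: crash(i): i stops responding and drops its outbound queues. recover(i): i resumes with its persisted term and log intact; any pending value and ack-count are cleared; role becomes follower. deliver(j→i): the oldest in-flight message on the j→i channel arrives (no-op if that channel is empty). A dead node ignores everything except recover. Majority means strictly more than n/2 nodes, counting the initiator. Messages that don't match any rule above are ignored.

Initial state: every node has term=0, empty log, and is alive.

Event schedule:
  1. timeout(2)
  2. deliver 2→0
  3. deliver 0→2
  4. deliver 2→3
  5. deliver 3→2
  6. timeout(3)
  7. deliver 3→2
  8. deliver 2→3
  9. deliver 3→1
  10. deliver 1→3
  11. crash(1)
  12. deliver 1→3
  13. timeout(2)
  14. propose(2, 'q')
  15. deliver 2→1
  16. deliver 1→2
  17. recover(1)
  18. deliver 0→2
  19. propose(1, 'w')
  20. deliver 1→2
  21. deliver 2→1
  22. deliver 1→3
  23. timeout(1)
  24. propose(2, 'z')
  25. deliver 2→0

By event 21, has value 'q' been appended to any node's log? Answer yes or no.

no

e1 timeout(2): 2[cand,t=1,-]
e2 deliver 2→0: 0[foll,t=1,-]
e3 deliver 0→2: ·
e4 deliver 2→3: 3[foll,t=1,-]
e5 deliver 3→2: 2[lead,t=1,-]
e6 timeout(3): 3[cand,t=2,-]
e7 deliver 3→2: 2[foll,t=2,-]
e8 deliver 2→3: ·
e9 deliver 3→1: 1[foll,t=2,-]
e10 deliver 1→3: 3[lead,t=2,-]
e11 crash(1): 1[✗foll,t=2,-]
e12 deliver 1→3: ·
e13 timeout(2): 2[cand,t=3,-]
e14 propose(2,'q'): ·
e15 deliver 2→1: ·
e16 deliver 1→2: ·
e17 recover(1): 1[foll,t=2,-]
e18 deliver 0→2: ·
e19 propose(1,'w'): ·
e20 deliver 1→2: ·
e21 deliver 2→1: ·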